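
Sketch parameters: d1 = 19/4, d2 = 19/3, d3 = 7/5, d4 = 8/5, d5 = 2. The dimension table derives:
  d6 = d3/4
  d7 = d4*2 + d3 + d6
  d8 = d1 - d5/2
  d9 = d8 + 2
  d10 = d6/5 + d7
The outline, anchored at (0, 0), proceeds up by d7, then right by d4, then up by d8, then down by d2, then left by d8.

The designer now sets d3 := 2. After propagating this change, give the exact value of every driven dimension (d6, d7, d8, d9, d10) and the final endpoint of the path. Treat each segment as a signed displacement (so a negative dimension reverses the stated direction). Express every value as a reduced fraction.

d6 = 1/2
d7 = 57/10
d8 = 15/4
d9 = 23/4
d10 = 29/5
endpoint = (-43/20, 187/60)

Apply edit: d3 := 2
  d6 = d3/4 = 1/2
  d7 = d4*2 + d3 + d6 = 57/10
  d8 = d1 - d5/2 = 15/4
  d9 = d8 + 2 = 23/4
  d10 = d6/5 + d7 = 29/5
Walk from origin (0, 0):
  seg 1: up by d7 = 57/10 → (0, 57/10)
  seg 2: right by d4 = 8/5 → (8/5, 57/10)
  seg 3: up by d8 = 15/4 → (8/5, 189/20)
  seg 4: down by d2 = 19/3 → (8/5, 187/60)
  seg 5: left by d8 = 15/4 → (-43/20, 187/60)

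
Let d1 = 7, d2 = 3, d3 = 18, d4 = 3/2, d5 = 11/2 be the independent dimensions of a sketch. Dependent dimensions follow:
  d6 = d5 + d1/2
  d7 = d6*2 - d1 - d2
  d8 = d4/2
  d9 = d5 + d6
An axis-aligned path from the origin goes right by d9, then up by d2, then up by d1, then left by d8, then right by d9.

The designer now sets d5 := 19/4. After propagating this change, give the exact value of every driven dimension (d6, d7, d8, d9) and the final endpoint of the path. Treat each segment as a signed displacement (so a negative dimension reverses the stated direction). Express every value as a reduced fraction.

d6 = 33/4
d7 = 13/2
d8 = 3/4
d9 = 13
endpoint = (101/4, 10)

Apply edit: d5 := 19/4
  d6 = d5 + d1/2 = 33/4
  d7 = d6*2 - d1 - d2 = 13/2
  d8 = d4/2 = 3/4
  d9 = d5 + d6 = 13
Walk from origin (0, 0):
  seg 1: right by d9 = 13 → (13, 0)
  seg 2: up by d2 = 3 → (13, 3)
  seg 3: up by d1 = 7 → (13, 10)
  seg 4: left by d8 = 3/4 → (49/4, 10)
  seg 5: right by d9 = 13 → (101/4, 10)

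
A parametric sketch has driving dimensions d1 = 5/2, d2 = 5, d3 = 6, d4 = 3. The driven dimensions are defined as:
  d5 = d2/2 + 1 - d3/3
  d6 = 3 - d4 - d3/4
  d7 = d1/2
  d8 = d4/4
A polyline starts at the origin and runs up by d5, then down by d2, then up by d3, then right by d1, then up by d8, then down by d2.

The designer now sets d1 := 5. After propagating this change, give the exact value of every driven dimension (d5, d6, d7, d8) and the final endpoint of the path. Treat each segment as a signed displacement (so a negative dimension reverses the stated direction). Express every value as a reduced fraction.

Apply edit: d1 := 5
  d5 = d2/2 + 1 - d3/3 = 3/2
  d6 = 3 - d4 - d3/4 = -3/2
  d7 = d1/2 = 5/2
  d8 = d4/4 = 3/4
Walk from origin (0, 0):
  seg 1: up by d5 = 3/2 → (0, 3/2)
  seg 2: down by d2 = 5 → (0, -7/2)
  seg 3: up by d3 = 6 → (0, 5/2)
  seg 4: right by d1 = 5 → (5, 5/2)
  seg 5: up by d8 = 3/4 → (5, 13/4)
  seg 6: down by d2 = 5 → (5, -7/4)

d5 = 3/2
d6 = -3/2
d7 = 5/2
d8 = 3/4
endpoint = (5, -7/4)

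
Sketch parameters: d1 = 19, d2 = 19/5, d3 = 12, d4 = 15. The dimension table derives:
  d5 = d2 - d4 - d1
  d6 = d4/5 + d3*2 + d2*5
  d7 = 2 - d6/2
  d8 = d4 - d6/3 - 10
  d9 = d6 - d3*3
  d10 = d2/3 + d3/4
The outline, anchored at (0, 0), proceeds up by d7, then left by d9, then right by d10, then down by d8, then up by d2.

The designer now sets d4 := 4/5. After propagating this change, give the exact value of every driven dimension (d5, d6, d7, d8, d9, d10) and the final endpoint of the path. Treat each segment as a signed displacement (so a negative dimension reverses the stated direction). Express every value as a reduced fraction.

d5 = -16
d6 = 1079/25
d7 = -979/50
d8 = -1769/75
d9 = 179/25
d10 = 64/15
endpoint = (-217/75, 1171/150)

Apply edit: d4 := 4/5
  d5 = d2 - d4 - d1 = -16
  d6 = d4/5 + d3*2 + d2*5 = 1079/25
  d7 = 2 - d6/2 = -979/50
  d8 = d4 - d6/3 - 10 = -1769/75
  d9 = d6 - d3*3 = 179/25
  d10 = d2/3 + d3/4 = 64/15
Walk from origin (0, 0):
  seg 1: up by d7 = -979/50 → (0, -979/50)
  seg 2: left by d9 = 179/25 → (-179/25, -979/50)
  seg 3: right by d10 = 64/15 → (-217/75, -979/50)
  seg 4: down by d8 = -1769/75 → (-217/75, 601/150)
  seg 5: up by d2 = 19/5 → (-217/75, 1171/150)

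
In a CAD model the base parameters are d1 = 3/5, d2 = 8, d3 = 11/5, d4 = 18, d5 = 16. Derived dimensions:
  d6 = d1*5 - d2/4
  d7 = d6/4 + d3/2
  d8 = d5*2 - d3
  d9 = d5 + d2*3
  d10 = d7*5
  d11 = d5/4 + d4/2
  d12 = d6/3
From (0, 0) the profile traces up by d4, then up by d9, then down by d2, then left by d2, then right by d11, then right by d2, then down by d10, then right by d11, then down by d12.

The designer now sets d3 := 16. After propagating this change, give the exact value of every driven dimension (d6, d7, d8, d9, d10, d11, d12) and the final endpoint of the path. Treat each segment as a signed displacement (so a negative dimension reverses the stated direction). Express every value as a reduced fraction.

d6 = 1
d7 = 33/4
d8 = 16
d9 = 40
d10 = 165/4
d11 = 13
d12 = 1/3
endpoint = (26, 101/12)

Apply edit: d3 := 16
  d6 = d1*5 - d2/4 = 1
  d7 = d6/4 + d3/2 = 33/4
  d8 = d5*2 - d3 = 16
  d9 = d5 + d2*3 = 40
  d10 = d7*5 = 165/4
  d11 = d5/4 + d4/2 = 13
  d12 = d6/3 = 1/3
Walk from origin (0, 0):
  seg 1: up by d4 = 18 → (0, 18)
  seg 2: up by d9 = 40 → (0, 58)
  seg 3: down by d2 = 8 → (0, 50)
  seg 4: left by d2 = 8 → (-8, 50)
  seg 5: right by d11 = 13 → (5, 50)
  seg 6: right by d2 = 8 → (13, 50)
  seg 7: down by d10 = 165/4 → (13, 35/4)
  seg 8: right by d11 = 13 → (26, 35/4)
  seg 9: down by d12 = 1/3 → (26, 101/12)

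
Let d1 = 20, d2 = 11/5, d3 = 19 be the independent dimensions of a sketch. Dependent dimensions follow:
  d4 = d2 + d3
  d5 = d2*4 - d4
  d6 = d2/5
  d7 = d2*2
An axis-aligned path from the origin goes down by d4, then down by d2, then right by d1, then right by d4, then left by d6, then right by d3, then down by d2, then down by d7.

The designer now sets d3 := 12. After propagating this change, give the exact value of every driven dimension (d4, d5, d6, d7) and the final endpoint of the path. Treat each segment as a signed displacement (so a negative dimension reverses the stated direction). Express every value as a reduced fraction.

d4 = 71/5
d5 = -27/5
d6 = 11/25
d7 = 22/5
endpoint = (1144/25, -23)

Apply edit: d3 := 12
  d4 = d2 + d3 = 71/5
  d5 = d2*4 - d4 = -27/5
  d6 = d2/5 = 11/25
  d7 = d2*2 = 22/5
Walk from origin (0, 0):
  seg 1: down by d4 = 71/5 → (0, -71/5)
  seg 2: down by d2 = 11/5 → (0, -82/5)
  seg 3: right by d1 = 20 → (20, -82/5)
  seg 4: right by d4 = 71/5 → (171/5, -82/5)
  seg 5: left by d6 = 11/25 → (844/25, -82/5)
  seg 6: right by d3 = 12 → (1144/25, -82/5)
  seg 7: down by d2 = 11/5 → (1144/25, -93/5)
  seg 8: down by d7 = 22/5 → (1144/25, -23)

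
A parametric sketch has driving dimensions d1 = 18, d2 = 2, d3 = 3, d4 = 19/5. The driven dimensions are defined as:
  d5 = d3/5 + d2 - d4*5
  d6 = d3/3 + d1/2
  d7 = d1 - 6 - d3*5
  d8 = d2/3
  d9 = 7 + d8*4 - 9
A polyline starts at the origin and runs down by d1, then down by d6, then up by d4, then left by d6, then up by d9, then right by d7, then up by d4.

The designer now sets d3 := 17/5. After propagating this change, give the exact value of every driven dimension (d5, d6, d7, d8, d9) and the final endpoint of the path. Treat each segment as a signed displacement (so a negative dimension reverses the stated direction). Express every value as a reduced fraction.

d5 = -408/25
d6 = 152/15
d7 = -5
d8 = 2/3
d9 = 2/3
endpoint = (-227/15, -298/15)

Apply edit: d3 := 17/5
  d5 = d3/5 + d2 - d4*5 = -408/25
  d6 = d3/3 + d1/2 = 152/15
  d7 = d1 - 6 - d3*5 = -5
  d8 = d2/3 = 2/3
  d9 = 7 + d8*4 - 9 = 2/3
Walk from origin (0, 0):
  seg 1: down by d1 = 18 → (0, -18)
  seg 2: down by d6 = 152/15 → (0, -422/15)
  seg 3: up by d4 = 19/5 → (0, -73/3)
  seg 4: left by d6 = 152/15 → (-152/15, -73/3)
  seg 5: up by d9 = 2/3 → (-152/15, -71/3)
  seg 6: right by d7 = -5 → (-227/15, -71/3)
  seg 7: up by d4 = 19/5 → (-227/15, -298/15)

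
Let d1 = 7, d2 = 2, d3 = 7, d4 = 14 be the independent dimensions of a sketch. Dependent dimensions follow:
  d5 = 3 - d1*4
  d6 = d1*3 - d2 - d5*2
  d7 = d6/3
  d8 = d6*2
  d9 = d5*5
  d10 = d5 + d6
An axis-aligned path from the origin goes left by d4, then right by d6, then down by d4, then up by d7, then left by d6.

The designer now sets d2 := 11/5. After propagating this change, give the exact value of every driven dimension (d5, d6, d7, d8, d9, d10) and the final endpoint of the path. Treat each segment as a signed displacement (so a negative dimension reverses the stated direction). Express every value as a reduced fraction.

Apply edit: d2 := 11/5
  d5 = 3 - d1*4 = -25
  d6 = d1*3 - d2 - d5*2 = 344/5
  d7 = d6/3 = 344/15
  d8 = d6*2 = 688/5
  d9 = d5*5 = -125
  d10 = d5 + d6 = 219/5
Walk from origin (0, 0):
  seg 1: left by d4 = 14 → (-14, 0)
  seg 2: right by d6 = 344/5 → (274/5, 0)
  seg 3: down by d4 = 14 → (274/5, -14)
  seg 4: up by d7 = 344/15 → (274/5, 134/15)
  seg 5: left by d6 = 344/5 → (-14, 134/15)

d5 = -25
d6 = 344/5
d7 = 344/15
d8 = 688/5
d9 = -125
d10 = 219/5
endpoint = (-14, 134/15)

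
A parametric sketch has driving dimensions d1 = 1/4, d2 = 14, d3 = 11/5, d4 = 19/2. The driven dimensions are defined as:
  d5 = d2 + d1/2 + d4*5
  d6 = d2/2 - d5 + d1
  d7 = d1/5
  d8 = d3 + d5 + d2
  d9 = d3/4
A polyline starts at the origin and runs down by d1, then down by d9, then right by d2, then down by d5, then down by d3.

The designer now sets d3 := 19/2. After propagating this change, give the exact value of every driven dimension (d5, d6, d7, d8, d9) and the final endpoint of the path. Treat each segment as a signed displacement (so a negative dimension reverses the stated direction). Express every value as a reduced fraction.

d5 = 493/8
d6 = -435/8
d7 = 1/20
d8 = 681/8
d9 = 19/8
endpoint = (14, -295/4)

Apply edit: d3 := 19/2
  d5 = d2 + d1/2 + d4*5 = 493/8
  d6 = d2/2 - d5 + d1 = -435/8
  d7 = d1/5 = 1/20
  d8 = d3 + d5 + d2 = 681/8
  d9 = d3/4 = 19/8
Walk from origin (0, 0):
  seg 1: down by d1 = 1/4 → (0, -1/4)
  seg 2: down by d9 = 19/8 → (0, -21/8)
  seg 3: right by d2 = 14 → (14, -21/8)
  seg 4: down by d5 = 493/8 → (14, -257/4)
  seg 5: down by d3 = 19/2 → (14, -295/4)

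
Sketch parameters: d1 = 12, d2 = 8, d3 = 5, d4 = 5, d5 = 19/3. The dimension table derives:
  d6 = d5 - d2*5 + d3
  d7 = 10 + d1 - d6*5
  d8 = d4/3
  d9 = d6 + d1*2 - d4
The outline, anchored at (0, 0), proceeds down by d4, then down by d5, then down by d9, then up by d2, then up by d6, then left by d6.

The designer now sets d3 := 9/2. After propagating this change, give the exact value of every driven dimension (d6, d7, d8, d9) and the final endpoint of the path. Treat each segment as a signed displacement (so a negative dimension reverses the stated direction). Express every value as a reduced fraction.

Apply edit: d3 := 9/2
  d6 = d5 - d2*5 + d3 = -175/6
  d7 = 10 + d1 - d6*5 = 1007/6
  d8 = d4/3 = 5/3
  d9 = d6 + d1*2 - d4 = -61/6
Walk from origin (0, 0):
  seg 1: down by d4 = 5 → (0, -5)
  seg 2: down by d5 = 19/3 → (0, -34/3)
  seg 3: down by d9 = -61/6 → (0, -7/6)
  seg 4: up by d2 = 8 → (0, 41/6)
  seg 5: up by d6 = -175/6 → (0, -67/3)
  seg 6: left by d6 = -175/6 → (175/6, -67/3)

d6 = -175/6
d7 = 1007/6
d8 = 5/3
d9 = -61/6
endpoint = (175/6, -67/3)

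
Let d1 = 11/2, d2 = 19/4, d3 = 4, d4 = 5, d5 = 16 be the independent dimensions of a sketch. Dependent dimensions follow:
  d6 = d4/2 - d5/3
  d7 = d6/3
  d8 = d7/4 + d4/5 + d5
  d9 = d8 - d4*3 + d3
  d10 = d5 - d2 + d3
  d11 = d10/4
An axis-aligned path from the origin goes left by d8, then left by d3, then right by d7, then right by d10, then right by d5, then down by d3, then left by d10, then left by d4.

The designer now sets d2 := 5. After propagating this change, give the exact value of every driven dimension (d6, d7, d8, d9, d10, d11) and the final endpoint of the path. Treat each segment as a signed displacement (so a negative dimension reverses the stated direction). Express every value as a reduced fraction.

d6 = -17/6
d7 = -17/18
d8 = 1207/72
d9 = 415/72
d10 = 15
d11 = 15/4
endpoint = (-257/24, -4)

Apply edit: d2 := 5
  d6 = d4/2 - d5/3 = -17/6
  d7 = d6/3 = -17/18
  d8 = d7/4 + d4/5 + d5 = 1207/72
  d9 = d8 - d4*3 + d3 = 415/72
  d10 = d5 - d2 + d3 = 15
  d11 = d10/4 = 15/4
Walk from origin (0, 0):
  seg 1: left by d8 = 1207/72 → (-1207/72, 0)
  seg 2: left by d3 = 4 → (-1495/72, 0)
  seg 3: right by d7 = -17/18 → (-521/24, 0)
  seg 4: right by d10 = 15 → (-161/24, 0)
  seg 5: right by d5 = 16 → (223/24, 0)
  seg 6: down by d3 = 4 → (223/24, -4)
  seg 7: left by d10 = 15 → (-137/24, -4)
  seg 8: left by d4 = 5 → (-257/24, -4)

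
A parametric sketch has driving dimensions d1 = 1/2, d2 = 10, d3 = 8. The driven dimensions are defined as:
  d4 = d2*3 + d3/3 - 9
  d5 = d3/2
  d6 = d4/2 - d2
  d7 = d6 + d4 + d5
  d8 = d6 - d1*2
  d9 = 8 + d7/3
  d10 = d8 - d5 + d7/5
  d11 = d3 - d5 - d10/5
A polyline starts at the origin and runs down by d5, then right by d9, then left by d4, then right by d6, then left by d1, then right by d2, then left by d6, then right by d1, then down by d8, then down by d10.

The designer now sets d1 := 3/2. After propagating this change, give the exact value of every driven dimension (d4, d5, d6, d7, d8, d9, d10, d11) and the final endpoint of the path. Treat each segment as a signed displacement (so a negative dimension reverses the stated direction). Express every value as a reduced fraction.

d4 = 71/3
d5 = 4
d6 = 11/6
d7 = 59/2
d8 = -7/6
d9 = 107/6
d10 = 11/15
d11 = 289/75
endpoint = (25/6, -107/30)

Apply edit: d1 := 3/2
  d4 = d2*3 + d3/3 - 9 = 71/3
  d5 = d3/2 = 4
  d6 = d4/2 - d2 = 11/6
  d7 = d6 + d4 + d5 = 59/2
  d8 = d6 - d1*2 = -7/6
  d9 = 8 + d7/3 = 107/6
  d10 = d8 - d5 + d7/5 = 11/15
  d11 = d3 - d5 - d10/5 = 289/75
Walk from origin (0, 0):
  seg 1: down by d5 = 4 → (0, -4)
  seg 2: right by d9 = 107/6 → (107/6, -4)
  seg 3: left by d4 = 71/3 → (-35/6, -4)
  seg 4: right by d6 = 11/6 → (-4, -4)
  seg 5: left by d1 = 3/2 → (-11/2, -4)
  seg 6: right by d2 = 10 → (9/2, -4)
  seg 7: left by d6 = 11/6 → (8/3, -4)
  seg 8: right by d1 = 3/2 → (25/6, -4)
  seg 9: down by d8 = -7/6 → (25/6, -17/6)
  seg 10: down by d10 = 11/15 → (25/6, -107/30)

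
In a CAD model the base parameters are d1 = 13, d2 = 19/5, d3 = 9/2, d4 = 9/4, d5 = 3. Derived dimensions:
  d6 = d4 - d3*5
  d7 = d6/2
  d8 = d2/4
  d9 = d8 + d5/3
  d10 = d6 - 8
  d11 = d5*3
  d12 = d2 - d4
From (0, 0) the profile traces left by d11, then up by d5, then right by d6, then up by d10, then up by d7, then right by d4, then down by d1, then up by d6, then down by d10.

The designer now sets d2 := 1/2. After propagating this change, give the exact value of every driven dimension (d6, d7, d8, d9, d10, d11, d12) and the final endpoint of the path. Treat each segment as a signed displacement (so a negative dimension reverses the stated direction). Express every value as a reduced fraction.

d6 = -81/4
d7 = -81/8
d8 = 1/8
d9 = 9/8
d10 = -113/4
d11 = 9
d12 = -7/4
endpoint = (-27, -323/8)

Apply edit: d2 := 1/2
  d6 = d4 - d3*5 = -81/4
  d7 = d6/2 = -81/8
  d8 = d2/4 = 1/8
  d9 = d8 + d5/3 = 9/8
  d10 = d6 - 8 = -113/4
  d11 = d5*3 = 9
  d12 = d2 - d4 = -7/4
Walk from origin (0, 0):
  seg 1: left by d11 = 9 → (-9, 0)
  seg 2: up by d5 = 3 → (-9, 3)
  seg 3: right by d6 = -81/4 → (-117/4, 3)
  seg 4: up by d10 = -113/4 → (-117/4, -101/4)
  seg 5: up by d7 = -81/8 → (-117/4, -283/8)
  seg 6: right by d4 = 9/4 → (-27, -283/8)
  seg 7: down by d1 = 13 → (-27, -387/8)
  seg 8: up by d6 = -81/4 → (-27, -549/8)
  seg 9: down by d10 = -113/4 → (-27, -323/8)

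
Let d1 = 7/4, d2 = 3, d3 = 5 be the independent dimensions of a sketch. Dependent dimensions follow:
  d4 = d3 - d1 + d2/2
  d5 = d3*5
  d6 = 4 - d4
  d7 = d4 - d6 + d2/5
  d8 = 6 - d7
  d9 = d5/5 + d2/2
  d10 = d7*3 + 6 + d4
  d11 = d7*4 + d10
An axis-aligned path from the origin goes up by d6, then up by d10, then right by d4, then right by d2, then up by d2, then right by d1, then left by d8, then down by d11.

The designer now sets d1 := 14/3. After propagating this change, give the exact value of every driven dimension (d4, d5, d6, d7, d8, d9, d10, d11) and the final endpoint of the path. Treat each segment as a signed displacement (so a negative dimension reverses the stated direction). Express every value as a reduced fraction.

Apply edit: d1 := 14/3
  d4 = d3 - d1 + d2/2 = 11/6
  d5 = d3*5 = 25
  d6 = 4 - d4 = 13/6
  d7 = d4 - d6 + d2/5 = 4/15
  d8 = 6 - d7 = 86/15
  d9 = d5/5 + d2/2 = 13/2
  d10 = d7*3 + 6 + d4 = 259/30
  d11 = d7*4 + d10 = 97/10
Walk from origin (0, 0):
  seg 1: up by d6 = 13/6 → (0, 13/6)
  seg 2: up by d10 = 259/30 → (0, 54/5)
  seg 3: right by d4 = 11/6 → (11/6, 54/5)
  seg 4: right by d2 = 3 → (29/6, 54/5)
  seg 5: up by d2 = 3 → (29/6, 69/5)
  seg 6: right by d1 = 14/3 → (19/2, 69/5)
  seg 7: left by d8 = 86/15 → (113/30, 69/5)
  seg 8: down by d11 = 97/10 → (113/30, 41/10)

d4 = 11/6
d5 = 25
d6 = 13/6
d7 = 4/15
d8 = 86/15
d9 = 13/2
d10 = 259/30
d11 = 97/10
endpoint = (113/30, 41/10)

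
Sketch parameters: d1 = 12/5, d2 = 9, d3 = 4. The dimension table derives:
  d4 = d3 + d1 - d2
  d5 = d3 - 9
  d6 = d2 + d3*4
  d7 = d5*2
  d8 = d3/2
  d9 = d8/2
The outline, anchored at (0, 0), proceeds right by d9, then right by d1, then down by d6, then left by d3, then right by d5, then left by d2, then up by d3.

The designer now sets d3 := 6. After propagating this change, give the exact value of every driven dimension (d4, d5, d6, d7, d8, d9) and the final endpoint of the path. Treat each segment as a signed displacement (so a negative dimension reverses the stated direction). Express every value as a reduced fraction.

d4 = -3/5
d5 = -3
d6 = 33
d7 = -6
d8 = 3
d9 = 3/2
endpoint = (-141/10, -27)

Apply edit: d3 := 6
  d4 = d3 + d1 - d2 = -3/5
  d5 = d3 - 9 = -3
  d6 = d2 + d3*4 = 33
  d7 = d5*2 = -6
  d8 = d3/2 = 3
  d9 = d8/2 = 3/2
Walk from origin (0, 0):
  seg 1: right by d9 = 3/2 → (3/2, 0)
  seg 2: right by d1 = 12/5 → (39/10, 0)
  seg 3: down by d6 = 33 → (39/10, -33)
  seg 4: left by d3 = 6 → (-21/10, -33)
  seg 5: right by d5 = -3 → (-51/10, -33)
  seg 6: left by d2 = 9 → (-141/10, -33)
  seg 7: up by d3 = 6 → (-141/10, -27)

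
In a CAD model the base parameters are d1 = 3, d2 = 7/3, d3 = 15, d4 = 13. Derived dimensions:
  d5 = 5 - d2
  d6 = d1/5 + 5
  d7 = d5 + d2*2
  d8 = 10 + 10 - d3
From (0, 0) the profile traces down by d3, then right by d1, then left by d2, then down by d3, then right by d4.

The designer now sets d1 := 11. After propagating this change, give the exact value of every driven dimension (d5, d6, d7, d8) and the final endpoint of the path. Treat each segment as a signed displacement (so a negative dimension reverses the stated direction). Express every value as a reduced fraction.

Apply edit: d1 := 11
  d5 = 5 - d2 = 8/3
  d6 = d1/5 + 5 = 36/5
  d7 = d5 + d2*2 = 22/3
  d8 = 10 + 10 - d3 = 5
Walk from origin (0, 0):
  seg 1: down by d3 = 15 → (0, -15)
  seg 2: right by d1 = 11 → (11, -15)
  seg 3: left by d2 = 7/3 → (26/3, -15)
  seg 4: down by d3 = 15 → (26/3, -30)
  seg 5: right by d4 = 13 → (65/3, -30)

d5 = 8/3
d6 = 36/5
d7 = 22/3
d8 = 5
endpoint = (65/3, -30)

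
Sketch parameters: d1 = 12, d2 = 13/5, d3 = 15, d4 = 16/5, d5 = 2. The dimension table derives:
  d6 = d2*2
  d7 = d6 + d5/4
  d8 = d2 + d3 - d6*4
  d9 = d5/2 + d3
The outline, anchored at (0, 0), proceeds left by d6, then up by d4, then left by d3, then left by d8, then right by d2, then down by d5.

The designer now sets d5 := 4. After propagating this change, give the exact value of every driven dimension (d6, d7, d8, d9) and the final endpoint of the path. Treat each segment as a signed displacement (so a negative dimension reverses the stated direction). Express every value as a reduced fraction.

Apply edit: d5 := 4
  d6 = d2*2 = 26/5
  d7 = d6 + d5/4 = 31/5
  d8 = d2 + d3 - d6*4 = -16/5
  d9 = d5/2 + d3 = 17
Walk from origin (0, 0):
  seg 1: left by d6 = 26/5 → (-26/5, 0)
  seg 2: up by d4 = 16/5 → (-26/5, 16/5)
  seg 3: left by d3 = 15 → (-101/5, 16/5)
  seg 4: left by d8 = -16/5 → (-17, 16/5)
  seg 5: right by d2 = 13/5 → (-72/5, 16/5)
  seg 6: down by d5 = 4 → (-72/5, -4/5)

d6 = 26/5
d7 = 31/5
d8 = -16/5
d9 = 17
endpoint = (-72/5, -4/5)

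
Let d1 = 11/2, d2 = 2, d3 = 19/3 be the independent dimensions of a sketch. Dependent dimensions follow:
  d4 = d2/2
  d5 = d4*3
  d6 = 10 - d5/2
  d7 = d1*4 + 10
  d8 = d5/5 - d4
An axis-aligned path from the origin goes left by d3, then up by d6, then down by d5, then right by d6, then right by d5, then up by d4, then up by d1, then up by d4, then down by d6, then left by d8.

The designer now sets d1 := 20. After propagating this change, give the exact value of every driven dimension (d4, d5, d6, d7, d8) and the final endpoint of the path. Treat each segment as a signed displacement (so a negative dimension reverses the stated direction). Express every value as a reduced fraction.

Apply edit: d1 := 20
  d4 = d2/2 = 1
  d5 = d4*3 = 3
  d6 = 10 - d5/2 = 17/2
  d7 = d1*4 + 10 = 90
  d8 = d5/5 - d4 = -2/5
Walk from origin (0, 0):
  seg 1: left by d3 = 19/3 → (-19/3, 0)
  seg 2: up by d6 = 17/2 → (-19/3, 17/2)
  seg 3: down by d5 = 3 → (-19/3, 11/2)
  seg 4: right by d6 = 17/2 → (13/6, 11/2)
  seg 5: right by d5 = 3 → (31/6, 11/2)
  seg 6: up by d4 = 1 → (31/6, 13/2)
  seg 7: up by d1 = 20 → (31/6, 53/2)
  seg 8: up by d4 = 1 → (31/6, 55/2)
  seg 9: down by d6 = 17/2 → (31/6, 19)
  seg 10: left by d8 = -2/5 → (167/30, 19)

d4 = 1
d5 = 3
d6 = 17/2
d7 = 90
d8 = -2/5
endpoint = (167/30, 19)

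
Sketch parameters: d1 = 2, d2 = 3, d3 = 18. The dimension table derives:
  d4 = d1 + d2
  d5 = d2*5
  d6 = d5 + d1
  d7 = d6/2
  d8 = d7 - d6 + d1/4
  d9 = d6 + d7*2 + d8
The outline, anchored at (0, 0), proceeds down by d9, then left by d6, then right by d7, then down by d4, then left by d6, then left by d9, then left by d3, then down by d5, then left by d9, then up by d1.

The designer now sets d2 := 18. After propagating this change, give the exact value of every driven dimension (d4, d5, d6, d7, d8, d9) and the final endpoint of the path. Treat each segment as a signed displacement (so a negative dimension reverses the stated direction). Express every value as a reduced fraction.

Apply edit: d2 := 18
  d4 = d1 + d2 = 20
  d5 = d2*5 = 90
  d6 = d5 + d1 = 92
  d7 = d6/2 = 46
  d8 = d7 - d6 + d1/4 = -91/2
  d9 = d6 + d7*2 + d8 = 277/2
Walk from origin (0, 0):
  seg 1: down by d9 = 277/2 → (0, -277/2)
  seg 2: left by d6 = 92 → (-92, -277/2)
  seg 3: right by d7 = 46 → (-46, -277/2)
  seg 4: down by d4 = 20 → (-46, -317/2)
  seg 5: left by d6 = 92 → (-138, -317/2)
  seg 6: left by d9 = 277/2 → (-553/2, -317/2)
  seg 7: left by d3 = 18 → (-589/2, -317/2)
  seg 8: down by d5 = 90 → (-589/2, -497/2)
  seg 9: left by d9 = 277/2 → (-433, -497/2)
  seg 10: up by d1 = 2 → (-433, -493/2)

d4 = 20
d5 = 90
d6 = 92
d7 = 46
d8 = -91/2
d9 = 277/2
endpoint = (-433, -493/2)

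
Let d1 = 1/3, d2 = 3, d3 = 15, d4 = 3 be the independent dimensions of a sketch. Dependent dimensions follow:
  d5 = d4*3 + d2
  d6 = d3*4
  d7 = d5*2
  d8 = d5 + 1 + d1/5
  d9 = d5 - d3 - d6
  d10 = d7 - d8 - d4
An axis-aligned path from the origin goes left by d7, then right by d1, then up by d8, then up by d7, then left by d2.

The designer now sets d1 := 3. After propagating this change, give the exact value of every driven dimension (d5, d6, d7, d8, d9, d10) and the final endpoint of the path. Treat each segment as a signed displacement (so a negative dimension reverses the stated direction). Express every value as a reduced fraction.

d5 = 12
d6 = 60
d7 = 24
d8 = 68/5
d9 = -63
d10 = 37/5
endpoint = (-24, 188/5)

Apply edit: d1 := 3
  d5 = d4*3 + d2 = 12
  d6 = d3*4 = 60
  d7 = d5*2 = 24
  d8 = d5 + 1 + d1/5 = 68/5
  d9 = d5 - d3 - d6 = -63
  d10 = d7 - d8 - d4 = 37/5
Walk from origin (0, 0):
  seg 1: left by d7 = 24 → (-24, 0)
  seg 2: right by d1 = 3 → (-21, 0)
  seg 3: up by d8 = 68/5 → (-21, 68/5)
  seg 4: up by d7 = 24 → (-21, 188/5)
  seg 5: left by d2 = 3 → (-24, 188/5)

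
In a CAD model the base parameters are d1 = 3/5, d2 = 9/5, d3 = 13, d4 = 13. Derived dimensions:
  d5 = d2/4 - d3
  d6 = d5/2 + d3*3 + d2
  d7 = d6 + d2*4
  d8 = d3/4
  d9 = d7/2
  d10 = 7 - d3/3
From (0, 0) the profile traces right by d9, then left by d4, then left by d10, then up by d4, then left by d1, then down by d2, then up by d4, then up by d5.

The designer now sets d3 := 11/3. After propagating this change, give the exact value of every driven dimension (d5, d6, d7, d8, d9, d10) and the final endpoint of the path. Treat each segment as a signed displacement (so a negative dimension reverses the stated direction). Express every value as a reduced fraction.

Apply edit: d3 := 11/3
  d5 = d2/4 - d3 = -193/60
  d6 = d5/2 + d3*3 + d2 = 1343/120
  d7 = d6 + d2*4 = 2207/120
  d8 = d3/4 = 11/12
  d9 = d7/2 = 2207/240
  d10 = 7 - d3/3 = 52/9
Walk from origin (0, 0):
  seg 1: right by d9 = 2207/240 → (2207/240, 0)
  seg 2: left by d4 = 13 → (-913/240, 0)
  seg 3: left by d10 = 52/9 → (-6899/720, 0)
  seg 4: up by d4 = 13 → (-6899/720, 13)
  seg 5: left by d1 = 3/5 → (-7331/720, 13)
  seg 6: down by d2 = 9/5 → (-7331/720, 56/5)
  seg 7: up by d4 = 13 → (-7331/720, 121/5)
  seg 8: up by d5 = -193/60 → (-7331/720, 1259/60)

d5 = -193/60
d6 = 1343/120
d7 = 2207/120
d8 = 11/12
d9 = 2207/240
d10 = 52/9
endpoint = (-7331/720, 1259/60)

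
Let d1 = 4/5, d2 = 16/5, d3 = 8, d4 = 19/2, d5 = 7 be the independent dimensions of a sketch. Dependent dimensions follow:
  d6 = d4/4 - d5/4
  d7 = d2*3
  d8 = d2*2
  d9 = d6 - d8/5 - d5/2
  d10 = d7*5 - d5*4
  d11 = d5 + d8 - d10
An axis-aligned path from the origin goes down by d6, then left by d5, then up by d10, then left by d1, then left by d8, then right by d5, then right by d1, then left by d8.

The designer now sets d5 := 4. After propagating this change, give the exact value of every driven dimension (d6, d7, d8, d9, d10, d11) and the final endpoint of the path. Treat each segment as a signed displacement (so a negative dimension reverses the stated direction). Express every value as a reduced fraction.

Apply edit: d5 := 4
  d6 = d4/4 - d5/4 = 11/8
  d7 = d2*3 = 48/5
  d8 = d2*2 = 32/5
  d9 = d6 - d8/5 - d5/2 = -381/200
  d10 = d7*5 - d5*4 = 32
  d11 = d5 + d8 - d10 = -108/5
Walk from origin (0, 0):
  seg 1: down by d6 = 11/8 → (0, -11/8)
  seg 2: left by d5 = 4 → (-4, -11/8)
  seg 3: up by d10 = 32 → (-4, 245/8)
  seg 4: left by d1 = 4/5 → (-24/5, 245/8)
  seg 5: left by d8 = 32/5 → (-56/5, 245/8)
  seg 6: right by d5 = 4 → (-36/5, 245/8)
  seg 7: right by d1 = 4/5 → (-32/5, 245/8)
  seg 8: left by d8 = 32/5 → (-64/5, 245/8)

d6 = 11/8
d7 = 48/5
d8 = 32/5
d9 = -381/200
d10 = 32
d11 = -108/5
endpoint = (-64/5, 245/8)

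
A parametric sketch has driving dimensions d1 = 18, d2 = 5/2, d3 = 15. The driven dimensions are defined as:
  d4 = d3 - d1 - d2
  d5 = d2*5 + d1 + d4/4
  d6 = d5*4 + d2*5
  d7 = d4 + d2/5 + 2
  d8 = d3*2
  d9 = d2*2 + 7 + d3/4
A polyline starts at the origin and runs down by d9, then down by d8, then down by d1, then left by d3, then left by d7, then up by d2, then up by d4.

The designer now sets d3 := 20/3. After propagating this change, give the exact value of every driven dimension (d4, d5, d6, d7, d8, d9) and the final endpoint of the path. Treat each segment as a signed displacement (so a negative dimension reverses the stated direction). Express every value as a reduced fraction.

Apply edit: d3 := 20/3
  d4 = d3 - d1 - d2 = -83/6
  d5 = d2*5 + d1 + d4/4 = 649/24
  d6 = d5*4 + d2*5 = 362/3
  d7 = d4 + d2/5 + 2 = -34/3
  d8 = d3*2 = 40/3
  d9 = d2*2 + 7 + d3/4 = 41/3
Walk from origin (0, 0):
  seg 1: down by d9 = 41/3 → (0, -41/3)
  seg 2: down by d8 = 40/3 → (0, -27)
  seg 3: down by d1 = 18 → (0, -45)
  seg 4: left by d3 = 20/3 → (-20/3, -45)
  seg 5: left by d7 = -34/3 → (14/3, -45)
  seg 6: up by d2 = 5/2 → (14/3, -85/2)
  seg 7: up by d4 = -83/6 → (14/3, -169/3)

d4 = -83/6
d5 = 649/24
d6 = 362/3
d7 = -34/3
d8 = 40/3
d9 = 41/3
endpoint = (14/3, -169/3)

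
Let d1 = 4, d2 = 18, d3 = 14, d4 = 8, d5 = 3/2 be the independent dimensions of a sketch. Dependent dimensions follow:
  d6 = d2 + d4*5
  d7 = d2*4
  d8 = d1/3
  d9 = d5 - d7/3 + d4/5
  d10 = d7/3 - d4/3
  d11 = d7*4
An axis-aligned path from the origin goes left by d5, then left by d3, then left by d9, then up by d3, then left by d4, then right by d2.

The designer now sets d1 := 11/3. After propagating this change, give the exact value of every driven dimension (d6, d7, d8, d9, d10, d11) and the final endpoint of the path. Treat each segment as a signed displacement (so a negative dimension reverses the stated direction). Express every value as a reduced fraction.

Apply edit: d1 := 11/3
  d6 = d2 + d4*5 = 58
  d7 = d2*4 = 72
  d8 = d1/3 = 11/9
  d9 = d5 - d7/3 + d4/5 = -209/10
  d10 = d7/3 - d4/3 = 64/3
  d11 = d7*4 = 288
Walk from origin (0, 0):
  seg 1: left by d5 = 3/2 → (-3/2, 0)
  seg 2: left by d3 = 14 → (-31/2, 0)
  seg 3: left by d9 = -209/10 → (27/5, 0)
  seg 4: up by d3 = 14 → (27/5, 14)
  seg 5: left by d4 = 8 → (-13/5, 14)
  seg 6: right by d2 = 18 → (77/5, 14)

d6 = 58
d7 = 72
d8 = 11/9
d9 = -209/10
d10 = 64/3
d11 = 288
endpoint = (77/5, 14)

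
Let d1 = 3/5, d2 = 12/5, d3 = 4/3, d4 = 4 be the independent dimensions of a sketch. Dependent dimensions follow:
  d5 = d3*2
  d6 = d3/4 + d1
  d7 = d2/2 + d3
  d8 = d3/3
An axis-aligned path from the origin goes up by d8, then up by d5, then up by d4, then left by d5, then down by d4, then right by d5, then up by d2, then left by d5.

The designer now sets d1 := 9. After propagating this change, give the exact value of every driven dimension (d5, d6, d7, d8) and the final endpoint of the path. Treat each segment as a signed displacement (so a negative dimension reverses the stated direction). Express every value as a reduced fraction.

d5 = 8/3
d6 = 28/3
d7 = 38/15
d8 = 4/9
endpoint = (-8/3, 248/45)

Apply edit: d1 := 9
  d5 = d3*2 = 8/3
  d6 = d3/4 + d1 = 28/3
  d7 = d2/2 + d3 = 38/15
  d8 = d3/3 = 4/9
Walk from origin (0, 0):
  seg 1: up by d8 = 4/9 → (0, 4/9)
  seg 2: up by d5 = 8/3 → (0, 28/9)
  seg 3: up by d4 = 4 → (0, 64/9)
  seg 4: left by d5 = 8/3 → (-8/3, 64/9)
  seg 5: down by d4 = 4 → (-8/3, 28/9)
  seg 6: right by d5 = 8/3 → (0, 28/9)
  seg 7: up by d2 = 12/5 → (0, 248/45)
  seg 8: left by d5 = 8/3 → (-8/3, 248/45)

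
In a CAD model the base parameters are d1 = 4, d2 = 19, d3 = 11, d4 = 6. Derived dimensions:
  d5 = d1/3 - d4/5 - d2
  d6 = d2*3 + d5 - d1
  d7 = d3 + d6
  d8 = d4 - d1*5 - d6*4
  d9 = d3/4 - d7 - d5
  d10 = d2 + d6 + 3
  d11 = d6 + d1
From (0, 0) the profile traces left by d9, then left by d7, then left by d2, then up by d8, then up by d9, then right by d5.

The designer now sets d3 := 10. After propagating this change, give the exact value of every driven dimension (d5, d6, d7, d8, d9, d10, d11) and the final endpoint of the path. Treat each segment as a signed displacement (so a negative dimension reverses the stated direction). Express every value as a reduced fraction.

Apply edit: d3 := 10
  d5 = d1/3 - d4/5 - d2 = -283/15
  d6 = d2*3 + d5 - d1 = 512/15
  d7 = d3 + d6 = 662/15
  d8 = d4 - d1*5 - d6*4 = -2258/15
  d9 = d3/4 - d7 - d5 = -683/30
  d10 = d2 + d6 + 3 = 842/15
  d11 = d6 + d1 = 572/15
Walk from origin (0, 0):
  seg 1: left by d9 = -683/30 → (683/30, 0)
  seg 2: left by d7 = 662/15 → (-641/30, 0)
  seg 3: left by d2 = 19 → (-1211/30, 0)
  seg 4: up by d8 = -2258/15 → (-1211/30, -2258/15)
  seg 5: up by d9 = -683/30 → (-1211/30, -1733/10)
  seg 6: right by d5 = -283/15 → (-1777/30, -1733/10)

d5 = -283/15
d6 = 512/15
d7 = 662/15
d8 = -2258/15
d9 = -683/30
d10 = 842/15
d11 = 572/15
endpoint = (-1777/30, -1733/10)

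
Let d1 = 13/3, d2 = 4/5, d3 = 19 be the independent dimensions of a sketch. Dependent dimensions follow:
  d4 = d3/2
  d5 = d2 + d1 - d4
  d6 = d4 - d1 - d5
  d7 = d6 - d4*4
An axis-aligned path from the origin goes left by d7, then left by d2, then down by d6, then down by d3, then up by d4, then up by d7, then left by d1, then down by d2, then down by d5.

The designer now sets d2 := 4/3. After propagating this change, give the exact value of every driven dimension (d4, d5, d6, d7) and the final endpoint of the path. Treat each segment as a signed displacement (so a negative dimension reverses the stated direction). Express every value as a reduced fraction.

d4 = 19/2
d5 = -23/6
d6 = 9
d7 = -29
endpoint = (70/3, -45)

Apply edit: d2 := 4/3
  d4 = d3/2 = 19/2
  d5 = d2 + d1 - d4 = -23/6
  d6 = d4 - d1 - d5 = 9
  d7 = d6 - d4*4 = -29
Walk from origin (0, 0):
  seg 1: left by d7 = -29 → (29, 0)
  seg 2: left by d2 = 4/3 → (83/3, 0)
  seg 3: down by d6 = 9 → (83/3, -9)
  seg 4: down by d3 = 19 → (83/3, -28)
  seg 5: up by d4 = 19/2 → (83/3, -37/2)
  seg 6: up by d7 = -29 → (83/3, -95/2)
  seg 7: left by d1 = 13/3 → (70/3, -95/2)
  seg 8: down by d2 = 4/3 → (70/3, -293/6)
  seg 9: down by d5 = -23/6 → (70/3, -45)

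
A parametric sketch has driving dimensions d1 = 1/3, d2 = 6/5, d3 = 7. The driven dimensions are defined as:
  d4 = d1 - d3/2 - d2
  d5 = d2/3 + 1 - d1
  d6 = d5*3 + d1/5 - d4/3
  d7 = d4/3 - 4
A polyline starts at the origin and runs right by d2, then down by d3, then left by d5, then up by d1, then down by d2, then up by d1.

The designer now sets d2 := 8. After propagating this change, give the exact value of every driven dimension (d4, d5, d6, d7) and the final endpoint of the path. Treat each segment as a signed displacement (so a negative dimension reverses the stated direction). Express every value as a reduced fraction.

Apply edit: d2 := 8
  d4 = d1 - d3/2 - d2 = -67/6
  d5 = d2/3 + 1 - d1 = 10/3
  d6 = d5*3 + d1/5 - d4/3 = 1241/90
  d7 = d4/3 - 4 = -139/18
Walk from origin (0, 0):
  seg 1: right by d2 = 8 → (8, 0)
  seg 2: down by d3 = 7 → (8, -7)
  seg 3: left by d5 = 10/3 → (14/3, -7)
  seg 4: up by d1 = 1/3 → (14/3, -20/3)
  seg 5: down by d2 = 8 → (14/3, -44/3)
  seg 6: up by d1 = 1/3 → (14/3, -43/3)

d4 = -67/6
d5 = 10/3
d6 = 1241/90
d7 = -139/18
endpoint = (14/3, -43/3)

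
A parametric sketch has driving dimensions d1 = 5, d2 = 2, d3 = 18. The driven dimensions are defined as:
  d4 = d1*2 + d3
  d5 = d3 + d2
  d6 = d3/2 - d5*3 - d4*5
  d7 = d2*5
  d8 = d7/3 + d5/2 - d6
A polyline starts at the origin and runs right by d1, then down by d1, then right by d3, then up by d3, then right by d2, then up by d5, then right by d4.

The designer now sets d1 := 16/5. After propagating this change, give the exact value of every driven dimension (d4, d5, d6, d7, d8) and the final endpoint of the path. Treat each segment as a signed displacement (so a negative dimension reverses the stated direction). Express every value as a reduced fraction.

Apply edit: d1 := 16/5
  d4 = d1*2 + d3 = 122/5
  d5 = d3 + d2 = 20
  d6 = d3/2 - d5*3 - d4*5 = -173
  d7 = d2*5 = 10
  d8 = d7/3 + d5/2 - d6 = 559/3
Walk from origin (0, 0):
  seg 1: right by d1 = 16/5 → (16/5, 0)
  seg 2: down by d1 = 16/5 → (16/5, -16/5)
  seg 3: right by d3 = 18 → (106/5, -16/5)
  seg 4: up by d3 = 18 → (106/5, 74/5)
  seg 5: right by d2 = 2 → (116/5, 74/5)
  seg 6: up by d5 = 20 → (116/5, 174/5)
  seg 7: right by d4 = 122/5 → (238/5, 174/5)

d4 = 122/5
d5 = 20
d6 = -173
d7 = 10
d8 = 559/3
endpoint = (238/5, 174/5)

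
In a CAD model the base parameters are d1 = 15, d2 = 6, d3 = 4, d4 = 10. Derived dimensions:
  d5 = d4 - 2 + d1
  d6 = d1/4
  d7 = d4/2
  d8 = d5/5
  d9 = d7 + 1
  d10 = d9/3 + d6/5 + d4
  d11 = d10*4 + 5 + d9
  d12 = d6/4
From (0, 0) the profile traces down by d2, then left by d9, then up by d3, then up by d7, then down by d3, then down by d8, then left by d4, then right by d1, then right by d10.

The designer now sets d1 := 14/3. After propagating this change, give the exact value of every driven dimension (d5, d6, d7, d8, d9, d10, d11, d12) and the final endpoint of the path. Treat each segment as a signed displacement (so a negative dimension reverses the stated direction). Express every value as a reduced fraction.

Apply edit: d1 := 14/3
  d5 = d4 - 2 + d1 = 38/3
  d6 = d1/4 = 7/6
  d7 = d4/2 = 5
  d8 = d5/5 = 38/15
  d9 = d7 + 1 = 6
  d10 = d9/3 + d6/5 + d4 = 367/30
  d11 = d10*4 + 5 + d9 = 899/15
  d12 = d6/4 = 7/24
Walk from origin (0, 0):
  seg 1: down by d2 = 6 → (0, -6)
  seg 2: left by d9 = 6 → (-6, -6)
  seg 3: up by d3 = 4 → (-6, -2)
  seg 4: up by d7 = 5 → (-6, 3)
  seg 5: down by d3 = 4 → (-6, -1)
  seg 6: down by d8 = 38/15 → (-6, -53/15)
  seg 7: left by d4 = 10 → (-16, -53/15)
  seg 8: right by d1 = 14/3 → (-34/3, -53/15)
  seg 9: right by d10 = 367/30 → (9/10, -53/15)

d5 = 38/3
d6 = 7/6
d7 = 5
d8 = 38/15
d9 = 6
d10 = 367/30
d11 = 899/15
d12 = 7/24
endpoint = (9/10, -53/15)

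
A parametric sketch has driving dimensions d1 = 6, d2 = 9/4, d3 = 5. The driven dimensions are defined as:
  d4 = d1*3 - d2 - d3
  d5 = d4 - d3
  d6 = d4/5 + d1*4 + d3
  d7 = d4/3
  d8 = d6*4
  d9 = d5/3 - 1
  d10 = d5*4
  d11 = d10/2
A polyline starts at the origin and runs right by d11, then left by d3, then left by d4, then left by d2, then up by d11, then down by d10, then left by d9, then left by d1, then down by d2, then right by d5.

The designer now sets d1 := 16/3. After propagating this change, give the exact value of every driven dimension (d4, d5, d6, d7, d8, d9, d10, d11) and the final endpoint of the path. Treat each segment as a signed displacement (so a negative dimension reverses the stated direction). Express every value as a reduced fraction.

Apply edit: d1 := 16/3
  d4 = d1*3 - d2 - d3 = 35/4
  d5 = d4 - d3 = 15/4
  d6 = d4/5 + d1*4 + d3 = 337/12
  d7 = d4/3 = 35/12
  d8 = d6*4 = 337/3
  d9 = d5/3 - 1 = 1/4
  d10 = d5*4 = 15
  d11 = d10/2 = 15/2
Walk from origin (0, 0):
  seg 1: right by d11 = 15/2 → (15/2, 0)
  seg 2: left by d3 = 5 → (5/2, 0)
  seg 3: left by d4 = 35/4 → (-25/4, 0)
  seg 4: left by d2 = 9/4 → (-17/2, 0)
  seg 5: up by d11 = 15/2 → (-17/2, 15/2)
  seg 6: down by d10 = 15 → (-17/2, -15/2)
  seg 7: left by d9 = 1/4 → (-35/4, -15/2)
  seg 8: left by d1 = 16/3 → (-169/12, -15/2)
  seg 9: down by d2 = 9/4 → (-169/12, -39/4)
  seg 10: right by d5 = 15/4 → (-31/3, -39/4)

d4 = 35/4
d5 = 15/4
d6 = 337/12
d7 = 35/12
d8 = 337/3
d9 = 1/4
d10 = 15
d11 = 15/2
endpoint = (-31/3, -39/4)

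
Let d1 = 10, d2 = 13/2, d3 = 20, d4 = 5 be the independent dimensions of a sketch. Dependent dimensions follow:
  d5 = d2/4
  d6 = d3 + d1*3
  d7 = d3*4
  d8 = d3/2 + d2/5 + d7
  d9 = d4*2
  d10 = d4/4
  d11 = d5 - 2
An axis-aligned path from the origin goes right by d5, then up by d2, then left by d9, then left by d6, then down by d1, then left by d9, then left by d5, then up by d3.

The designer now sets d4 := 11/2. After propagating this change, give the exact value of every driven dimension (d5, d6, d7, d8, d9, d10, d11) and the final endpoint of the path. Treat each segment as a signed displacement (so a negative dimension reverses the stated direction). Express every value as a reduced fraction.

Apply edit: d4 := 11/2
  d5 = d2/4 = 13/8
  d6 = d3 + d1*3 = 50
  d7 = d3*4 = 80
  d8 = d3/2 + d2/5 + d7 = 913/10
  d9 = d4*2 = 11
  d10 = d4/4 = 11/8
  d11 = d5 - 2 = -3/8
Walk from origin (0, 0):
  seg 1: right by d5 = 13/8 → (13/8, 0)
  seg 2: up by d2 = 13/2 → (13/8, 13/2)
  seg 3: left by d9 = 11 → (-75/8, 13/2)
  seg 4: left by d6 = 50 → (-475/8, 13/2)
  seg 5: down by d1 = 10 → (-475/8, -7/2)
  seg 6: left by d9 = 11 → (-563/8, -7/2)
  seg 7: left by d5 = 13/8 → (-72, -7/2)
  seg 8: up by d3 = 20 → (-72, 33/2)

d5 = 13/8
d6 = 50
d7 = 80
d8 = 913/10
d9 = 11
d10 = 11/8
d11 = -3/8
endpoint = (-72, 33/2)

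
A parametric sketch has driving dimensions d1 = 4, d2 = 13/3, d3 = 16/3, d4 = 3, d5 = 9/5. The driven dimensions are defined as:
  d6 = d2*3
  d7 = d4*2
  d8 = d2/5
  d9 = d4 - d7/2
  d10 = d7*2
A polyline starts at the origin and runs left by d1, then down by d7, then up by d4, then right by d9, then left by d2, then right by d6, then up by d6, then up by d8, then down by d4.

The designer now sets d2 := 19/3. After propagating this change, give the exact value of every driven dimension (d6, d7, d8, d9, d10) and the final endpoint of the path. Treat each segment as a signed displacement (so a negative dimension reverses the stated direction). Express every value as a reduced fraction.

Apply edit: d2 := 19/3
  d6 = d2*3 = 19
  d7 = d4*2 = 6
  d8 = d2/5 = 19/15
  d9 = d4 - d7/2 = 0
  d10 = d7*2 = 12
Walk from origin (0, 0):
  seg 1: left by d1 = 4 → (-4, 0)
  seg 2: down by d7 = 6 → (-4, -6)
  seg 3: up by d4 = 3 → (-4, -3)
  seg 4: right by d9 = 0 → (-4, -3)
  seg 5: left by d2 = 19/3 → (-31/3, -3)
  seg 6: right by d6 = 19 → (26/3, -3)
  seg 7: up by d6 = 19 → (26/3, 16)
  seg 8: up by d8 = 19/15 → (26/3, 259/15)
  seg 9: down by d4 = 3 → (26/3, 214/15)

d6 = 19
d7 = 6
d8 = 19/15
d9 = 0
d10 = 12
endpoint = (26/3, 214/15)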